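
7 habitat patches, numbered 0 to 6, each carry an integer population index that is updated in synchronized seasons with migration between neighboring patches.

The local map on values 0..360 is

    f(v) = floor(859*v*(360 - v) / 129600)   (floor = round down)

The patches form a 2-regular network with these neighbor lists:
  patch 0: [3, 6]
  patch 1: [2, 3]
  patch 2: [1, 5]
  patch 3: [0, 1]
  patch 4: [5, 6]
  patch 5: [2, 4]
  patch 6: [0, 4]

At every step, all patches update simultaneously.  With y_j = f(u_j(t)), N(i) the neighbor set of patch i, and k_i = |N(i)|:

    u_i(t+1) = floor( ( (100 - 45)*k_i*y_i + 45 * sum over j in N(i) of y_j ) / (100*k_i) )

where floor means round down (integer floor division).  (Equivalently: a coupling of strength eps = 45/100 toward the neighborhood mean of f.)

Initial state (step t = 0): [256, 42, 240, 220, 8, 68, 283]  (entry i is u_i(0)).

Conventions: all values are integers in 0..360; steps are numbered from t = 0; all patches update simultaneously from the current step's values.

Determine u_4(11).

Answer: u_4(11) = 209

Derivation:
t=0: [256, 42, 240, 220, 8, 68, 283]
t=1: [175, 137, 153, 171, 71, 118, 122]
t=2: [209, 206, 202, 211, 160, 181, 184]
t=3: [209, 209, 211, 208, 212, 212, 212]
t=4: [208, 208, 208, 209, 207, 207, 207]
t=5: [209, 209, 209, 209, 209, 209, 209]
t=6: [209, 209, 209, 209, 209, 209, 209]
t=7: [209, 209, 209, 209, 209, 209, 209]
t=8: [209, 209, 209, 209, 209, 209, 209]
t=9: [209, 209, 209, 209, 209, 209, 209]
t=10: [209, 209, 209, 209, 209, 209, 209]
t=11: [209, 209, 209, 209, 209, 209, 209]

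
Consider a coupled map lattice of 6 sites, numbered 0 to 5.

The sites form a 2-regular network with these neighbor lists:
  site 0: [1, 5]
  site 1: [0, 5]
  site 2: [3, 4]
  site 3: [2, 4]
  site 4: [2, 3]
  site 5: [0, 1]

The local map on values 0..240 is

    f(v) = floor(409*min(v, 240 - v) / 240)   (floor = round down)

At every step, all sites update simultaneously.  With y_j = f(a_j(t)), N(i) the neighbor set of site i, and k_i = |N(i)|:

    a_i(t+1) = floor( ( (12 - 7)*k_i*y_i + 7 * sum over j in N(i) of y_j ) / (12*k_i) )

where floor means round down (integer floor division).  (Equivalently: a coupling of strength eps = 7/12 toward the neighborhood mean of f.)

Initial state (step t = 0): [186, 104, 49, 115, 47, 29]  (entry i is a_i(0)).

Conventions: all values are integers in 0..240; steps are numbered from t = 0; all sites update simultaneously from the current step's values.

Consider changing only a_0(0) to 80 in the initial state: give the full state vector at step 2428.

Answer: [114, 114, 78, 78, 78, 114]
Key observation: The state at step 5, [180, 180, 173, 173, 173, 180], reappears at step 16: the system is in a cycle of period 11 from step 5 on.  Therefore the state at step 2428 equals the state at step 5 + ((2428 - 5) mod 11) = 8, which is [114, 114, 78, 78, 78, 114].

Derivation:
t=0: [80, 104, 49, 115, 47, 29]
t=1: [122, 127, 114, 128, 114, 111]
t=2: [194, 193, 192, 192, 192, 193]
t=3: [79, 79, 81, 81, 81, 79]
t=4: [134, 134, 138, 138, 138, 134]
t=5: [180, 180, 173, 173, 173, 180]
t=6: [102, 102, 114, 114, 114, 102]
t=7: [173, 173, 194, 194, 194, 173]
t=8: [114, 114, 78, 78, 78, 114]
t=9: [194, 194, 132, 132, 132, 194]
t=10: [78, 78, 184, 184, 184, 78]
t=11: [132, 132, 95, 95, 95, 132]
t=12: [184, 184, 161, 161, 161, 184]
t=13: [95, 95, 134, 134, 134, 95]
t=14: [161, 161, 180, 180, 180, 161]
t=15: [134, 134, 102, 102, 102, 134]
t=16: [180, 180, 173, 173, 173, 180]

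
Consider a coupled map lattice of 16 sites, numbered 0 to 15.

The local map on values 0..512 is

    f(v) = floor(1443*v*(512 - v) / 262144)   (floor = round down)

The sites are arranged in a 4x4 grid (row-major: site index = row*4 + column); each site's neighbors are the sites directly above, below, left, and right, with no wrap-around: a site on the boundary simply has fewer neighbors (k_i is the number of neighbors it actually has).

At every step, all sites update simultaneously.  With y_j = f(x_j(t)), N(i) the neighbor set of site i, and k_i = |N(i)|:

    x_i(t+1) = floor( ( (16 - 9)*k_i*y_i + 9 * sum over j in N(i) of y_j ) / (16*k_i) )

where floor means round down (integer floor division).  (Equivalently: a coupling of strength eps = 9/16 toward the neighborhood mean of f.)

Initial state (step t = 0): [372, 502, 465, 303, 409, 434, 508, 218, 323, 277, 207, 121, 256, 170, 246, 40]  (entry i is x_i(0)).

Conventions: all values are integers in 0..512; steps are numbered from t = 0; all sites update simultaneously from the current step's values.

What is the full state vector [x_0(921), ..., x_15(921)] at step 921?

Answer: [331, 330, 330, 330, 330, 330, 330, 330, 330, 329, 329, 329, 329, 329, 329, 329]
Key observation: The state at step 15, [331, 330, 330, 330, 330, 330, 330, 330, 330, 329, 329, 329, 329, 329, 329, 329], reappears at step 17: the system is in a cycle of period 2 from step 15 on.  Therefore the state at step 921 equals the state at step 15 + ((921 - 15) mod 2) = 15, which is [331, 330, 330, 330, 330, 330, 330, 330, 330, 329, 329, 329, 329, 329, 329, 329].

Derivation:
t=0: [372, 502, 465, 303, 409, 434, 508, 218, 323, 277, 207, 121, 256, 170, 246, 40]
t=1: [197, 122, 124, 285, 252, 169, 146, 270, 324, 323, 290, 264, 342, 342, 301, 219]
t=2: [323, 287, 286, 330, 344, 315, 310, 346, 337, 333, 343, 357, 324, 328, 345, 353]
t=3: [336, 348, 348, 333, 326, 338, 337, 321, 325, 328, 321, 309, 331, 329, 318, 309]
t=4: [324, 317, 318, 326, 329, 324, 326, 334, 332, 331, 335, 342, 330, 332, 338, 343]
t=5: [335, 337, 336, 333, 331, 334, 332, 327, 329, 329, 326, 322, 328, 327, 323, 320]
t=6: [326, 325, 325, 328, 328, 327, 328, 331, 330, 331, 332, 335, 332, 333, 335, 336]
t=7: [333, 333, 333, 331, 332, 332, 331, 329, 329, 329, 328, 326, 328, 327, 326, 325]
t=8: [328, 328, 328, 329, 328, 328, 329, 330, 330, 331, 331, 332, 332, 332, 333, 333]
t=9: [332, 332, 331, 331, 331, 331, 330, 330, 329, 329, 329, 328, 328, 328, 328, 328]
t=10: [328, 328, 329, 329, 329, 329, 329, 330, 330, 330, 331, 331, 331, 331, 331, 332]
t=11: [331, 331, 331, 330, 331, 331, 330, 330, 330, 329, 329, 329, 329, 329, 328, 328]
t=12: [329, 329, 329, 329, 329, 329, 329, 330, 330, 330, 331, 331, 330, 331, 331, 331]
t=13: [331, 331, 331, 330, 330, 330, 330, 330, 330, 329, 329, 329, 329, 329, 329, 329]
t=14: [329, 329, 329, 329, 329, 330, 330, 330, 330, 330, 330, 330, 330, 331, 331, 331]
t=15: [331, 330, 330, 330, 330, 330, 330, 330, 330, 329, 329, 329, 329, 329, 329, 329]
t=16: [329, 329, 330, 330, 329, 330, 330, 330, 330, 330, 330, 330, 330, 331, 331, 331]
t=17: [331, 330, 330, 330, 330, 330, 330, 330, 330, 329, 329, 329, 329, 329, 329, 329]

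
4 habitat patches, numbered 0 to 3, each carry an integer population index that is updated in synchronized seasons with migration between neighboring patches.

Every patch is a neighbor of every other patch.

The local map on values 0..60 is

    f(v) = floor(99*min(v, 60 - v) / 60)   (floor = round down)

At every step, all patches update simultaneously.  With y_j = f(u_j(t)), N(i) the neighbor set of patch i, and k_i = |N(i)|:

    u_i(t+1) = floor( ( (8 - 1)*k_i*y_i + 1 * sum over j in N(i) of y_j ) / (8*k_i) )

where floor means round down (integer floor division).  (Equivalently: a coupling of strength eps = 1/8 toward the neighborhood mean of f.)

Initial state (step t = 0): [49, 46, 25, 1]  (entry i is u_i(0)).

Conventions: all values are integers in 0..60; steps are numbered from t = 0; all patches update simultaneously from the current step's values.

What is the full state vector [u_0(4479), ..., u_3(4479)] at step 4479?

Answer: [21, 21, 21, 21]
Key observation: The state at step 36, [42, 42, 42, 42], reappears at step 41: the system is in a cycle of period 5 from step 36 on.  Therefore the state at step 4479 equals the state at step 36 + ((4479 - 36) mod 5) = 39, which is [21, 21, 21, 21].

Derivation:
t=0: [49, 46, 25, 1]
t=1: [18, 22, 37, 4]
t=2: [28, 34, 35, 9]
t=3: [44, 40, 40, 17]
t=4: [26, 32, 32, 28]
t=5: [42, 45, 45, 45]
t=6: [28, 24, 24, 24]
t=7: [45, 39, 39, 39]
t=8: [25, 33, 33, 33]
t=9: [41, 43, 43, 43]
t=10: [30, 28, 28, 28]
t=11: [48, 46, 46, 46]
t=12: [19, 22, 22, 22]
t=13: [31, 35, 35, 35]
t=14: [46, 41, 41, 41]
t=15: [24, 30, 30, 30]
t=16: [40, 48, 48, 48]
t=17: [31, 19, 19, 19]
t=18: [45, 31, 31, 31]
t=19: [26, 46, 46, 46]
t=20: [39, 23, 23, 23]
t=21: [34, 36, 36, 36]
t=22: [41, 39, 39, 39]
t=23: [31, 33, 33, 33]
t=24: [46, 44, 44, 44]
t=25: [23, 25, 25, 25]
t=26: [37, 40, 40, 40]
t=27: [36, 33, 33, 33]
t=28: [39, 43, 43, 43]
t=29: [33, 28, 28, 28]
t=30: [44, 45, 45, 45]
t=31: [25, 24, 24, 24]
t=32: [40, 39, 39, 39]
t=33: [33, 33, 33, 33]
t=34: [44, 44, 44, 44]
t=35: [26, 26, 26, 26]
t=36: [42, 42, 42, 42]
t=37: [29, 29, 29, 29]
t=38: [47, 47, 47, 47]
t=39: [21, 21, 21, 21]
t=40: [34, 34, 34, 34]
t=41: [42, 42, 42, 42]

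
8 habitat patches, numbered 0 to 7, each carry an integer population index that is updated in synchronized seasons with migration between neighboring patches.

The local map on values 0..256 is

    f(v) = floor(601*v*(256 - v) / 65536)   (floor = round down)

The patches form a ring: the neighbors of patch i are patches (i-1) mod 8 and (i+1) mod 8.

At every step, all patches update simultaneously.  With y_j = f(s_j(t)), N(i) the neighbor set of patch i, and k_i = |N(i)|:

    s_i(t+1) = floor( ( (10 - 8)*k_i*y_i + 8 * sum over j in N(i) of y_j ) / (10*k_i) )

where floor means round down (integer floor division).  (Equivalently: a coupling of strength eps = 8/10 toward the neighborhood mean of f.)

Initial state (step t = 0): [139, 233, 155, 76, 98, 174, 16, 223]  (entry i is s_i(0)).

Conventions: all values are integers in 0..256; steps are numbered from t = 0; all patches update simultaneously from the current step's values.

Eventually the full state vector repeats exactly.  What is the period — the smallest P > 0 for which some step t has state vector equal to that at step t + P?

Simulating step by step:
t=0: [139, 233, 155, 76, 98, 174, 16, 223]
t=1: [76, 126, 98, 138, 130, 96, 85, 87]
t=2: [138, 136, 147, 146, 145, 141, 136, 130]
t=3: [149, 147, 147, 146, 147, 148, 149, 149]
t=4: [146, 146, 146, 146, 146, 146, 146, 146]
t=5: [147, 147, 147, 147, 147, 147, 147, 147]
t=6: [146, 146, 146, 146, 146, 146, 146, 146]

Answer: 2
Key observation: The state at step 4, [146, 146, 146, 146, 146, 146, 146, 146], reappears at step 6 — and no state repeats earlier — so the cycle the system enters has period 2.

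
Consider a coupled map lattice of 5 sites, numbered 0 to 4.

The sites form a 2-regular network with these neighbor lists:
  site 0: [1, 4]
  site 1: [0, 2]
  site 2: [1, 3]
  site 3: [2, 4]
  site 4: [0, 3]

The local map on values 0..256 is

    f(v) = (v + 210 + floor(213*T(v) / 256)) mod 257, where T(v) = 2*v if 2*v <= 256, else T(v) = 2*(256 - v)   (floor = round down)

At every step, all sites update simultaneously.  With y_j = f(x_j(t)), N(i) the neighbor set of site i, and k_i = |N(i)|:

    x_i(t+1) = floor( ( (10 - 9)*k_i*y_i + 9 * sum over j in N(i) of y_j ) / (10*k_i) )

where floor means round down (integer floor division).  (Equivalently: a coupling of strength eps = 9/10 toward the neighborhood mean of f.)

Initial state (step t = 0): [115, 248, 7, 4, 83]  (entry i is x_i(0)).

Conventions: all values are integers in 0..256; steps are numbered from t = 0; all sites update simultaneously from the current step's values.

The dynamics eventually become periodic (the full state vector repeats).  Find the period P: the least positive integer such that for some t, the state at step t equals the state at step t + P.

Answer: 2
Key observation: The state at step 19, [228, 228, 228, 228, 228], reappears at step 21 — and no state repeats earlier — so the cycle the system enters has period 2.

Derivation:
t=0: [115, 248, 7, 4, 83]
t=1: [174, 124, 218, 202, 117]
t=2: [15, 110, 144, 132, 113]
t=3: [249, 148, 128, 129, 152]
t=4: [41, 114, 30, 29, 114]
t=5: [236, 67, 131, 132, 67]
t=6: [140, 128, 77, 78, 128]
t=7: [36, 87, 104, 103, 88]
t=8: [171, 143, 207, 210, 142]
t=9: [25, 114, 143, 144, 113]
t=10: [231, 46, 129, 129, 45]
t=11: [88, 124, 53, 52, 124]
t=12: [42, 129, 62, 63, 127]
t=13: [37, 85, 82, 80, 86]
t=14: [167, 117, 172, 175, 115]
t=15: [5, 8, 6, 4, 7]
t=16: [228, 224, 225, 225, 222]
t=17: [230, 228, 229, 229, 228]
t=18: [226, 226, 226, 226, 226]
t=19: [228, 228, 228, 228, 228]
t=20: [227, 227, 227, 227, 227]
t=21: [228, 228, 228, 228, 228]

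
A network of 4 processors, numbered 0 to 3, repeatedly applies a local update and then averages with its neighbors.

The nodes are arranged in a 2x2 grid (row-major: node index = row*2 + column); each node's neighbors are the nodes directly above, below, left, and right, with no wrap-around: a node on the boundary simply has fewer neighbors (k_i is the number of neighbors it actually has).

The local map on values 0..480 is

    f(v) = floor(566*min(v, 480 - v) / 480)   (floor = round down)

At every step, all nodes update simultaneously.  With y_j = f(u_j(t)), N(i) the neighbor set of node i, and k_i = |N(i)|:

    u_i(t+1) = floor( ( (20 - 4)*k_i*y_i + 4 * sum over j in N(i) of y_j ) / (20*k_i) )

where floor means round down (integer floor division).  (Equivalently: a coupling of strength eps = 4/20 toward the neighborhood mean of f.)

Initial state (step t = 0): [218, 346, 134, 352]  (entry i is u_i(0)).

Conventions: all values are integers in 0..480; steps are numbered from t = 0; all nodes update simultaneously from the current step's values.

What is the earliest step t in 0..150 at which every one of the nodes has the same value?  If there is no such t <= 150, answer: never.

Answer: 14
Key observation: Synchronization is absorbing here: once all nodes are equal they stay equal, and step 14 is the first all-equal step.

Derivation:
t=0: [218, 346, 134, 352]  (not all equal)
t=1: [237, 167, 167, 151]  (not all equal)
t=2: [262, 202, 202, 181]  (not all equal)
t=3: [253, 237, 237, 218]  (not all equal)
t=4: [269, 275, 275, 261]  (not all equal)
t=5: [246, 243, 243, 254]  (not all equal)
t=6: [275, 277, 277, 268]  (not all equal)
t=7: [240, 240, 240, 247]  (not all equal)
t=8: [283, 282, 282, 275]  (not all equal)
t=9: [232, 233, 233, 239]  (not all equal)
t=10: [273, 274, 274, 279]  (not all equal)
t=11: [243, 241, 241, 238]  (not all equal)
t=12: [279, 280, 280, 280]  (not all equal)
t=13: [236, 235, 235, 235]  (not all equal)
t=14: [277, 277, 277, 277]  (all equal)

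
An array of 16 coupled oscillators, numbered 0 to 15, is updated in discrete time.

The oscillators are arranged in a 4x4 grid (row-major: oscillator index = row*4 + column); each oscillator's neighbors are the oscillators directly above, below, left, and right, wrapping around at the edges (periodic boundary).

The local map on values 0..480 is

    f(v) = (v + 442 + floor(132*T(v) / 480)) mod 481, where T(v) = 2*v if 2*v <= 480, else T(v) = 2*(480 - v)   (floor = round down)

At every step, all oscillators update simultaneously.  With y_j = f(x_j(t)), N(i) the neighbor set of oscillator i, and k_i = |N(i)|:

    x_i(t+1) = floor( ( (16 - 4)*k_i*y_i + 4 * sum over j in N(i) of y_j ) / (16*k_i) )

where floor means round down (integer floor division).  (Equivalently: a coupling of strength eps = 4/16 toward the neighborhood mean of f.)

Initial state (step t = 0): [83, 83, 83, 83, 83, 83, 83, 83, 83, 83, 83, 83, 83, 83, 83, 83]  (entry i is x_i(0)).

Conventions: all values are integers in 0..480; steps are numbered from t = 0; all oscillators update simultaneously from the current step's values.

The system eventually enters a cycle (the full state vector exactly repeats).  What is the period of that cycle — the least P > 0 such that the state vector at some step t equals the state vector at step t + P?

Simulating step by step:
t=0: [83, 83, 83, 83, 83, 83, 83, 83, 83, 83, 83, 83, 83, 83, 83, 83]
t=1: [89, 89, 89, 89, 89, 89, 89, 89, 89, 89, 89, 89, 89, 89, 89, 89]
t=2: [98, 98, 98, 98, 98, 98, 98, 98, 98, 98, 98, 98, 98, 98, 98, 98]
t=3: [112, 112, 112, 112, 112, 112, 112, 112, 112, 112, 112, 112, 112, 112, 112, 112]
t=4: [134, 134, 134, 134, 134, 134, 134, 134, 134, 134, 134, 134, 134, 134, 134, 134]
t=5: [168, 168, 168, 168, 168, 168, 168, 168, 168, 168, 168, 168, 168, 168, 168, 168]
t=6: [221, 221, 221, 221, 221, 221, 221, 221, 221, 221, 221, 221, 221, 221, 221, 221]
t=7: [303, 303, 303, 303, 303, 303, 303, 303, 303, 303, 303, 303, 303, 303, 303, 303]
t=8: [361, 361, 361, 361, 361, 361, 361, 361, 361, 361, 361, 361, 361, 361, 361, 361]
t=9: [387, 387, 387, 387, 387, 387, 387, 387, 387, 387, 387, 387, 387, 387, 387, 387]
t=10: [399, 399, 399, 399, 399, 399, 399, 399, 399, 399, 399, 399, 399, 399, 399, 399]
t=11: [404, 404, 404, 404, 404, 404, 404, 404, 404, 404, 404, 404, 404, 404, 404, 404]
t=12: [406, 406, 406, 406, 406, 406, 406, 406, 406, 406, 406, 406, 406, 406, 406, 406]
t=13: [407, 407, 407, 407, 407, 407, 407, 407, 407, 407, 407, 407, 407, 407, 407, 407]
t=14: [408, 408, 408, 408, 408, 408, 408, 408, 408, 408, 408, 408, 408, 408, 408, 408]
t=15: [408, 408, 408, 408, 408, 408, 408, 408, 408, 408, 408, 408, 408, 408, 408, 408]

Answer: 1
Key observation: The state at step 14, [408, 408, 408, 408, 408, 408, 408, 408, 408, 408, 408, 408, 408, 408, 408, 408], reappears at step 15 — and no state repeats earlier — so the cycle the system enters has period 1.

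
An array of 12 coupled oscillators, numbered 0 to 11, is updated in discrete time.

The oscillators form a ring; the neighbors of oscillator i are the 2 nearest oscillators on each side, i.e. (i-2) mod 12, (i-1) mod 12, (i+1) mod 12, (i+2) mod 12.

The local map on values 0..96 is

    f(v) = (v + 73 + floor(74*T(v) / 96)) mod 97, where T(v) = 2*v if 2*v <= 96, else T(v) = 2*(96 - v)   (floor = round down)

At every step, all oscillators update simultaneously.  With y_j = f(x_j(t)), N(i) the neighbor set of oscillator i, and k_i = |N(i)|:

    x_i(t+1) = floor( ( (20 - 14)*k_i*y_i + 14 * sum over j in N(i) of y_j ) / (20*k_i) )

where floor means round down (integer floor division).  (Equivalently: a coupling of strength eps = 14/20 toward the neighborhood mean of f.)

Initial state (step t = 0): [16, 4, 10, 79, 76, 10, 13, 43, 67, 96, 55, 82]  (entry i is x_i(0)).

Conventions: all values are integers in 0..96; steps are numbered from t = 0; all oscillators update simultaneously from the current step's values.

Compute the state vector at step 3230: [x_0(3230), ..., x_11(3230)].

Answer: [80, 80, 80, 80, 80, 80, 80, 80, 80, 80, 80, 80]
Key observation: The state at step 7, [80, 80, 80, 80, 80, 80, 80, 80, 80, 80, 80, 80], reappears at step 8: the system is in a cycle of period 1 from step 7 on.  Therefore the state at step 3230 equals the state at step 7 + ((3230 - 7) mod 1) = 7, which is [80, 80, 80, 80, 80, 80, 80, 80, 80, 80, 80, 80].

Derivation:
t=0: [16, 4, 10, 79, 76, 10, 13, 43, 67, 96, 55, 82]
t=1: [49, 55, 46, 53, 40, 45, 47, 55, 71, 81, 72, 70]
t=2: [62, 75, 74, 90, 88, 90, 89, 89, 87, 85, 69, 71]
t=3: [85, 83, 81, 77, 76, 75, 75, 75, 77, 79, 83, 84]
t=4: [78, 79, 80, 81, 82, 82, 82, 82, 81, 80, 79, 78]
t=5: [80, 80, 80, 79, 79, 79, 79, 79, 79, 80, 80, 80]
t=6: [80, 80, 80, 80, 80, 81, 81, 80, 80, 80, 80, 80]
t=7: [80, 80, 80, 80, 80, 80, 80, 80, 80, 80, 80, 80]
t=8: [80, 80, 80, 80, 80, 80, 80, 80, 80, 80, 80, 80]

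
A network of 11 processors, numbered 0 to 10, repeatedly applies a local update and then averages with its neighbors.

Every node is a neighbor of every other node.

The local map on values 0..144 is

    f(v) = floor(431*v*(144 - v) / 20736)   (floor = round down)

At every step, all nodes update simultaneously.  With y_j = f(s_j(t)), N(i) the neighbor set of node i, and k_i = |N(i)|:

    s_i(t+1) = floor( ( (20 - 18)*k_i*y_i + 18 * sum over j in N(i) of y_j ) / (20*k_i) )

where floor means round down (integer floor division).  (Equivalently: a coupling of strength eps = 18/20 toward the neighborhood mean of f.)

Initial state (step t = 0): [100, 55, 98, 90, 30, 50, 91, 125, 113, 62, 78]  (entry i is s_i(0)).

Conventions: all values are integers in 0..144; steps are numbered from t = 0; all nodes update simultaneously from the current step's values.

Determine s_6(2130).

Answer: s_6(2130) = 101
Key observation: The state at step 2, [101, 101, 101, 101, 101, 101, 101, 101, 101, 101, 101], reappears at step 4: the system is in a cycle of period 2 from step 2 on.  Therefore the state at step 2130 equals the state at step 2 + ((2130 - 2) mod 2) = 2, which is [101, 101, 101, 101, 101, 101, 101, 101, 101, 101, 101].

Derivation:
t=0: [100, 55, 98, 90, 30, 50, 91, 125, 113, 62, 78]
t=1: [89, 89, 89, 89, 89, 89, 89, 89, 89, 89, 89]
t=2: [101, 101, 101, 101, 101, 101, 101, 101, 101, 101, 101]
t=3: [90, 90, 90, 90, 90, 90, 90, 90, 90, 90, 90]
t=4: [101, 101, 101, 101, 101, 101, 101, 101, 101, 101, 101]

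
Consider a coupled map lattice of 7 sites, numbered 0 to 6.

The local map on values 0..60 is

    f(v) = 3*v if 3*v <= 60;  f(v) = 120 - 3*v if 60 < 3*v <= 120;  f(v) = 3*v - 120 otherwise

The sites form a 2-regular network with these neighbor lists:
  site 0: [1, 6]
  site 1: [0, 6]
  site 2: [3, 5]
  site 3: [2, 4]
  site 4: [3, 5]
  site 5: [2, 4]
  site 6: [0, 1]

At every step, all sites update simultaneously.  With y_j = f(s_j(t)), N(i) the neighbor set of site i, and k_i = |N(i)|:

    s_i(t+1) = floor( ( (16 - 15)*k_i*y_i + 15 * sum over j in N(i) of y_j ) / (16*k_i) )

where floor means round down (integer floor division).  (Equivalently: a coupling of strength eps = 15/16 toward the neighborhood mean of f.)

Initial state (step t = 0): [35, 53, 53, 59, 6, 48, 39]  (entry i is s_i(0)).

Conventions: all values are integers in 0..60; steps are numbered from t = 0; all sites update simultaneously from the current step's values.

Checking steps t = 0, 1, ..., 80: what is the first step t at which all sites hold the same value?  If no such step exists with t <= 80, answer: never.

Simulating step by step:
t=0: [35, 53, 53, 59, 6, 48, 39]  (not all equal)
t=1: [20, 10, 40, 30, 39, 28, 25]  (not all equal)
t=2: [38, 51, 30, 3, 31, 3, 45]  (not all equal)
t=3: [22, 11, 10, 27, 10, 27, 19]  (not all equal)
t=4: [45, 54, 38, 30, 38, 30, 44]  (not all equal)
t=5: [26, 15, 28, 7, 28, 7, 27]  (not all equal)
t=6: [42, 40, 21, 35, 21, 35, 43]  (not all equal)
t=7: [4, 7, 17, 54, 17, 54, 3]  (not all equal)
t=8: [14, 11, 42, 50, 42, 50, 16]  (not all equal)
t=9: [40, 44, 28, 7, 28, 7, 38]  (not all equal)
t=10: [8, 3, 21, 35, 21, 35, 6]  (not all equal)
t=11: [14, 20, 17, 54, 17, 54, 16]  (not all equal)
t=12: [53, 45, 42, 50, 42, 50, 50]  (not all equal)
t=13: [23, 33, 28, 7, 28, 7, 27]  (not all equal)
t=14: [31, 43, 21, 35, 21, 35, 36]  (not all equal)
t=15: [11, 18, 17, 54, 17, 54, 17]  (not all equal)
t=16: [51, 42, 42, 50, 42, 50, 43]  (not all equal)
t=17: [9, 20, 28, 7, 28, 7, 18]  (not all equal)
t=18: [55, 41, 21, 35, 21, 35, 44]  (not all equal)
t=19: [9, 26, 17, 54, 17, 54, 23]  (not all equal)
t=20: [45, 39, 42, 50, 42, 50, 35]  (not all equal)
t=21: [9, 14, 28, 7, 28, 7, 9]  (not all equal)
t=22: [34, 27, 21, 35, 21, 35, 34]  (not all equal)
t=23: [27, 19, 17, 54, 17, 54, 27]  (not all equal)
t=24: [47, 40, 42, 50, 42, 50, 47]  (not all equal)
t=25: [11, 19, 28, 7, 28, 7, 11]  (not all equal)
t=26: [44, 34, 21, 35, 21, 35, 44]  (not all equal)
t=27: [14, 12, 17, 54, 17, 54, 14]  (not all equal)
t=28: [39, 41, 42, 50, 42, 50, 39]  (not all equal)
t=29: [3, 3, 28, 7, 28, 7, 3]  (not all equal)
t=30: [9, 9, 21, 35, 21, 35, 9]  (not all equal)
t=31: [27, 27, 17, 54, 17, 54, 27]  (not all equal)
t=32: [39, 39, 42, 50, 42, 50, 39]  (not all equal)
t=33: [3, 3, 28, 7, 28, 7, 3]  (not all equal)

Answer: never
Key observation: The state at step 29 reappears at step 33 — the system is in a cycle of period 4 from step 29 on.  No step 0..33 is synchronized, and the cycle repeats forever, so no step up to 80 (or ever) has all sites equal.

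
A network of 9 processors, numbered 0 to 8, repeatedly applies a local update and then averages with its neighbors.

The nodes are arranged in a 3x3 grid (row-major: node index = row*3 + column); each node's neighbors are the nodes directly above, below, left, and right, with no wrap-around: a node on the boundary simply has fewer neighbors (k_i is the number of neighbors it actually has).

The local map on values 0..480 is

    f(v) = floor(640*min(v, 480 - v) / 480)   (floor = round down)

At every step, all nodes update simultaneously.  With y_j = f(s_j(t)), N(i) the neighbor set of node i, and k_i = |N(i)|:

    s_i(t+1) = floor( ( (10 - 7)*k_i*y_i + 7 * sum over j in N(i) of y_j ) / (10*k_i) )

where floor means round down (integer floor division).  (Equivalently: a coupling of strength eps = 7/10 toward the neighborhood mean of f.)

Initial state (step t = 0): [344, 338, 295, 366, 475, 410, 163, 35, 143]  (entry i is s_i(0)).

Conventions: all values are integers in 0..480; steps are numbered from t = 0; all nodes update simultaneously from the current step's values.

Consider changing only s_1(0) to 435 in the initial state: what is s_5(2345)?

Simulating step by step:
t=0: [344, 435, 295, 366, 475, 410, 163, 35, 143]
t=1: [128, 119, 127, 139, 63, 131, 134, 110, 105]
t=2: [171, 146, 166, 156, 141, 143, 169, 137, 154]
t=3: [209, 206, 200, 211, 191, 200, 204, 198, 191]
t=4: [277, 268, 268, 271, 266, 260, 272, 261, 261]
t=5: [277, 279, 285, 277, 285, 288, 282, 286, 292]
t=6: [269, 264, 261, 266, 262, 256, 264, 258, 254]
t=7: [284, 287, 292, 285, 291, 295, 289, 293, 298]
t=8: [259, 255, 251, 256, 252, 247, 254, 249, 245]
t=9: [297, 300, 305, 299, 304, 308, 302, 306, 310]
t=10: [241, 237, 234, 239, 235, 230, 236, 232, 229]
t=11: [317, 314, 311, 315, 312, 308, 313, 310, 306]
t=12: [219, 221, 225, 220, 224, 227, 222, 226, 228]
t=13: [293, 295, 298, 294, 297, 301, 296, 299, 302]
t=14: [247, 245, 242, 246, 243, 240, 244, 241, 238]
t=15: [311, 313, 316, 312, 315, 317, 314, 316, 318]
t=16: [223, 221, 219, 222, 220, 217, 221, 218, 217]
t=17: [295, 294, 291, 295, 292, 290, 293, 291, 289]
t=18: [246, 248, 250, 247, 249, 252, 249, 251, 252]
t=19: [310, 308, 306, 309, 307, 305, 307, 306, 304]
t=20: [227, 229, 231, 228, 230, 232, 230, 231, 232]
t=21: [303, 305, 307, 304, 306, 308, 306, 307, 308]
t=22: [234, 232, 230, 233, 231, 229, 232, 230, 229]
t=23: [310, 308, 306, 309, 307, 305, 308, 306, 305]
t=24: [227, 229, 231, 228, 230, 232, 229, 231, 232]
t=25: [303, 305, 307, 304, 306, 308, 305, 307, 308]
t=26: [234, 232, 230, 233, 231, 229, 232, 230, 229]

Answer: s_5(2345) = 308
Key observation: The state at step 22, [234, 232, 230, 233, 231, 229, 232, 230, 229], reappears at step 26: the system is in a cycle of period 4 from step 22 on.  Therefore the state at step 2345 equals the state at step 22 + ((2345 - 22) mod 4) = 25, which is [303, 305, 307, 304, 306, 308, 305, 307, 308].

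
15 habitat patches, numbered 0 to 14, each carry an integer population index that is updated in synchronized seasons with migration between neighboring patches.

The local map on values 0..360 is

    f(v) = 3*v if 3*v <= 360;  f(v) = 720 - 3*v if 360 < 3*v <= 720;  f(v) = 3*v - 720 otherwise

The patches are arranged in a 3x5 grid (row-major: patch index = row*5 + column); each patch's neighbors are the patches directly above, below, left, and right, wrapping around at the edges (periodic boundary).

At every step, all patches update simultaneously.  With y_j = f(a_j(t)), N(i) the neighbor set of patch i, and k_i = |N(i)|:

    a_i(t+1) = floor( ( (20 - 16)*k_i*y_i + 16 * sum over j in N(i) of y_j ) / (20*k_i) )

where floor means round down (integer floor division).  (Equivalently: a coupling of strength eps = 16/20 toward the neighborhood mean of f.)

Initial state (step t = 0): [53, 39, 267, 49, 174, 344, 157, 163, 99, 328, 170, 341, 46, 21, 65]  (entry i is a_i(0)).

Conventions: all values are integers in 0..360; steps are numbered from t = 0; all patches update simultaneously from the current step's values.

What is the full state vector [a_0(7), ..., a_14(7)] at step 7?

Simulating step by step:
t=0: [53, 39, 267, 49, 174, 344, 157, 163, 99, 328, 170, 341, 46, 21, 65]
t=1: [199, 181, 142, 157, 192, 238, 242, 199, 200, 253, 235, 203, 163, 168, 186]
t=2: [93, 142, 214, 204, 143, 37, 84, 154, 149, 94, 83, 108, 195, 195, 115]
t=3: [244, 245, 174, 177, 261, 234, 247, 199, 211, 260, 261, 250, 186, 199, 260]
t=4: [34, 55, 137, 132, 76, 34, 41, 118, 116, 57, 36, 58, 127, 124, 73]
t=5: [141, 174, 298, 311, 208, 121, 183, 294, 309, 213, 141, 181, 304, 315, 214]
t=6: [249, 203, 187, 183, 153, 240, 213, 181, 177, 163, 241, 207, 186, 183, 155]
t=7: [80, 95, 156, 190, 189, 68, 93, 153, 187, 187, 76, 91, 153, 189, 184]

Answer: [80, 95, 156, 190, 189, 68, 93, 153, 187, 187, 76, 91, 153, 189, 184]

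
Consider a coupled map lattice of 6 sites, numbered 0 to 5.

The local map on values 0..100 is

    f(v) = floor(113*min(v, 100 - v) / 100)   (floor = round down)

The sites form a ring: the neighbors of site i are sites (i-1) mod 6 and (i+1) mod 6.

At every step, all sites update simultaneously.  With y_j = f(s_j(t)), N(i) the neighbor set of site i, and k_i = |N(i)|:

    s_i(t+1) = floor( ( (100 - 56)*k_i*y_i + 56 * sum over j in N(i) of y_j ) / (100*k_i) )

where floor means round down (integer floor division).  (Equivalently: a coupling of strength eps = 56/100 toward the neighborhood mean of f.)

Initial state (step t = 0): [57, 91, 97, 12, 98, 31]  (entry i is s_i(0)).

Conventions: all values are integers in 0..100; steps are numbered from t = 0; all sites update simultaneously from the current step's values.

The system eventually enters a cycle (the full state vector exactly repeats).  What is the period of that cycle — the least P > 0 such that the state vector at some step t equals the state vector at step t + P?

Answer: 4
Key observation: The state at step 17, [50, 50, 50, 50, 50, 50], reappears at step 21 — and no state repeats earlier — so the cycle the system enters has period 4.

Derivation:
t=0: [57, 91, 97, 12, 98, 31]
t=1: [33, 18, 7, 7, 14, 29]
t=2: [30, 21, 10, 9, 17, 28]
t=3: [29, 22, 14, 12, 19, 28]
t=4: [29, 23, 16, 15, 21, 28]
t=5: [29, 25, 19, 18, 23, 29]
t=6: [30, 27, 22, 21, 25, 30]
t=7: [32, 29, 25, 24, 28, 31]
t=8: [34, 32, 28, 28, 31, 34]
t=9: [37, 35, 32, 32, 34, 37]
t=10: [40, 38, 36, 36, 38, 40]
t=11: [44, 42, 40, 40, 42, 44]
t=12: [48, 47, 45, 45, 47, 48]
t=13: [53, 52, 50, 50, 52, 53]
t=14: [53, 54, 55, 55, 54, 53]
t=15: [52, 51, 50, 50, 51, 52]
t=16: [54, 55, 55, 55, 55, 54]
t=17: [50, 50, 50, 50, 50, 50]
t=18: [56, 56, 56, 56, 56, 56]
t=19: [49, 49, 49, 49, 49, 49]
t=20: [55, 55, 55, 55, 55, 55]
t=21: [50, 50, 50, 50, 50, 50]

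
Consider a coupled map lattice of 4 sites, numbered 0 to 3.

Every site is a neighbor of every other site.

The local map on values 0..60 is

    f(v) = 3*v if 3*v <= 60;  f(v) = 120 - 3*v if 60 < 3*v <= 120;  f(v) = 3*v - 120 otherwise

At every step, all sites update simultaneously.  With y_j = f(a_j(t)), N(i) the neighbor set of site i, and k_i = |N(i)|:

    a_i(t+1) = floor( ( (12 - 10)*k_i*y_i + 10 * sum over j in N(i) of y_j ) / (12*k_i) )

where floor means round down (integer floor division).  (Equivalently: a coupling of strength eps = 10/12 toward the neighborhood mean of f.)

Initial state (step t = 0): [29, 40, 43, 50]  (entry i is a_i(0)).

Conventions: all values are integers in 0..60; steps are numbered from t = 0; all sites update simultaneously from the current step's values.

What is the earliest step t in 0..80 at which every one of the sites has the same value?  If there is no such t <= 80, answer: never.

Simulating step by step:
t=0: [29, 40, 43, 50]  (not all equal)
t=1: [16, 20, 19, 16]  (not all equal)
t=2: [53, 52, 52, 53]  (not all equal)
t=3: [37, 37, 37, 37]  (all equal)

Answer: 3
Key observation: Synchronization is absorbing here: once all sites are equal they stay equal, and step 3 is the first all-equal step.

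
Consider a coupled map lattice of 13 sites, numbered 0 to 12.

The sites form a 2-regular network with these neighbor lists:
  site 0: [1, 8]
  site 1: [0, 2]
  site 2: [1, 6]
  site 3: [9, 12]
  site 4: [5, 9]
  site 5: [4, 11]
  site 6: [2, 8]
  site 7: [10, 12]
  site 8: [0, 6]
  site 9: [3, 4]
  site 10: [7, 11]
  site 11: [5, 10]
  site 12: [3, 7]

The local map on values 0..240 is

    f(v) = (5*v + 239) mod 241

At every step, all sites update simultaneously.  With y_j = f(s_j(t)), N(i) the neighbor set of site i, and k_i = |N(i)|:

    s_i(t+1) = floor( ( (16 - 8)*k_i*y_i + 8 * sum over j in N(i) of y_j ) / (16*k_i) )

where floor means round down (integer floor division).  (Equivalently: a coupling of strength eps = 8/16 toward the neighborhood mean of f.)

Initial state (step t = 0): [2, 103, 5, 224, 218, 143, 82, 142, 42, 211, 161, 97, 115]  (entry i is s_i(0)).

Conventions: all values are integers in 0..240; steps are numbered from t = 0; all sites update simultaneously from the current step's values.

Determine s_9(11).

Answer: s_9(11) = 134

Derivation:
t=0: [2, 103, 5, 224, 218, 143, 82, 142, 42, 211, 161, 97, 115]
t=1: [63, 23, 61, 122, 142, 146, 141, 155, 147, 114, 96, 78, 140]
t=2: [66, 90, 114, 138, 135, 95, 128, 138, 78, 131, 167, 134, 152]
t=3: [132, 146, 133, 154, 196, 210, 136, 139, 134, 184, 153, 178, 120]
t=4: [135, 91, 140, 100, 76, 86, 189, 144, 186, 112, 114, 113, 122]
t=5: [199, 207, 216, 58, 134, 148, 215, 171, 205, 76, 122, 108, 126]
t=6: [46, 70, 101, 94, 131, 68, 97, 133, 64, 126, 109, 63, 117]
t=7: [160, 115, 37, 175, 146, 109, 25, 131, 95, 172, 93, 75, 152]
t=8: [118, 110, 145, 117, 51, 64, 165, 149, 165, 106, 186, 136, 97]
t=9: [94, 59, 41, 62, 36, 90, 75, 61, 101, 51, 156, 168, 30]
t=10: [131, 133, 147, 73, 143, 176, 122, 81, 100, 67, 71, 123, 106]
t=11: [134, 135, 81, 95, 177, 168, 69, 120, 82, 134, 129, 132, 94]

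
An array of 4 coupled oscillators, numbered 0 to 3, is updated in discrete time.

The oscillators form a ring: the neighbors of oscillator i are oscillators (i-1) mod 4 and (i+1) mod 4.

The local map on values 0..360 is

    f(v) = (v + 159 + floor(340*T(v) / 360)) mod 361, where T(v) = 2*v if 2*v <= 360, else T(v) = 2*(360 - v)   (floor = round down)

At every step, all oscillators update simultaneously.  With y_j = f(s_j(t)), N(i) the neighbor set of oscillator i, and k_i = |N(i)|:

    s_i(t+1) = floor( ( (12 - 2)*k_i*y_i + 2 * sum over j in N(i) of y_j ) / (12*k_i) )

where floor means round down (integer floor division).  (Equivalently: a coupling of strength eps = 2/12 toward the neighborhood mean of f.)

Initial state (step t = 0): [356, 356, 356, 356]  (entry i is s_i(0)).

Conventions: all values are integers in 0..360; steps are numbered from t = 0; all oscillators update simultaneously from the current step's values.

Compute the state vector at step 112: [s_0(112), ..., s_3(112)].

Simulating step by step:
t=0: [356, 356, 356, 356]
t=1: [161, 161, 161, 161]
t=2: [263, 263, 263, 263]
t=3: [244, 244, 244, 244]
t=4: [261, 261, 261, 261]
t=5: [246, 246, 246, 246]
t=6: [259, 259, 259, 259]
t=7: [247, 247, 247, 247]
t=8: [258, 258, 258, 258]
t=9: [248, 248, 248, 248]
t=10: [257, 257, 257, 257]
t=11: [249, 249, 249, 249]
t=12: [256, 256, 256, 256]
t=13: [250, 250, 250, 250]
t=14: [255, 255, 255, 255]
t=15: [251, 251, 251, 251]
t=16: [254, 254, 254, 254]
t=17: [252, 252, 252, 252]
t=18: [254, 254, 254, 254]

Answer: [254, 254, 254, 254]
Key observation: The state at step 16, [254, 254, 254, 254], reappears at step 18: the system is in a cycle of period 2 from step 16 on.  Therefore the state at step 112 equals the state at step 16 + ((112 - 16) mod 2) = 16, which is [254, 254, 254, 254].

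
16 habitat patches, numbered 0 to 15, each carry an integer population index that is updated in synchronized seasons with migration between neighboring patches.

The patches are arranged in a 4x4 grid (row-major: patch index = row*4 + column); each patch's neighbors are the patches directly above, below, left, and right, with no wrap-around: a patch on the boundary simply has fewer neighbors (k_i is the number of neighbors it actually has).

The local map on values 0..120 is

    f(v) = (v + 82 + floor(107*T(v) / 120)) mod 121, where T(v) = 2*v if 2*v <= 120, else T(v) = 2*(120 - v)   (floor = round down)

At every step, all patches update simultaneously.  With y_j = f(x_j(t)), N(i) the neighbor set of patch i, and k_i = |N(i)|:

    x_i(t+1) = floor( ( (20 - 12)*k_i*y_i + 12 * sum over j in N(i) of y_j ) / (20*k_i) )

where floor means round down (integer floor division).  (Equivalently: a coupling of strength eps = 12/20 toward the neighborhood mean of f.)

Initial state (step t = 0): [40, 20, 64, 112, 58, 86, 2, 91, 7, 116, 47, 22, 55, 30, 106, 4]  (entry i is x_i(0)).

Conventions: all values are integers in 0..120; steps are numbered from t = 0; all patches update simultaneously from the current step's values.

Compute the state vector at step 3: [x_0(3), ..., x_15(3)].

Answer: [107, 86, 64, 46, 95, 93, 65, 65, 89, 89, 97, 90, 88, 87, 94, 106]

Derivation:
t=0: [40, 20, 64, 112, 58, 86, 2, 91, 7, 116, 47, 22, 55, 30, 106, 4]
t=1: [33, 42, 39, 66, 56, 71, 80, 80, 80, 85, 79, 66, 89, 75, 82, 71]
t=2: [78, 78, 65, 55, 103, 109, 106, 68, 110, 112, 95, 69, 110, 111, 113, 81]
t=3: [107, 86, 64, 46, 95, 93, 65, 65, 89, 89, 97, 90, 88, 87, 94, 106]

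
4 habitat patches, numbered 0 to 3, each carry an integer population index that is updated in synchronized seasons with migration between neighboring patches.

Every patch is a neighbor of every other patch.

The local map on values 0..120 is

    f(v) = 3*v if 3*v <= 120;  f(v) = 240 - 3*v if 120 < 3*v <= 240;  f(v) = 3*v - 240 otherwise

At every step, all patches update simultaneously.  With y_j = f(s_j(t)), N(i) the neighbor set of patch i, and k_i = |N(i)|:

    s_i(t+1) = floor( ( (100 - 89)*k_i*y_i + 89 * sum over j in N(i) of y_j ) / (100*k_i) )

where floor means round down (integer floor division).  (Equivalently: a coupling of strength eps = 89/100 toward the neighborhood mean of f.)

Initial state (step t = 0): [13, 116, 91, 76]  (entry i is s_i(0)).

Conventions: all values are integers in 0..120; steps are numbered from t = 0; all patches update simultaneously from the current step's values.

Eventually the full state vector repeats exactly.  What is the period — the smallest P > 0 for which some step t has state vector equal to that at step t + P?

Answer: 2
Key observation: The state at step 6, [24, 24, 24, 24], reappears at step 8 — and no state repeats earlier — so the cycle the system enters has period 2.

Derivation:
t=0: [13, 116, 91, 76]
t=1: [49, 36, 50, 54]
t=2: [92, 89, 92, 94]
t=3: [35, 36, 35, 33]
t=4: [104, 103, 104, 105]
t=5: [72, 72, 72, 71]
t=6: [24, 24, 24, 24]
t=7: [72, 72, 72, 72]
t=8: [24, 24, 24, 24]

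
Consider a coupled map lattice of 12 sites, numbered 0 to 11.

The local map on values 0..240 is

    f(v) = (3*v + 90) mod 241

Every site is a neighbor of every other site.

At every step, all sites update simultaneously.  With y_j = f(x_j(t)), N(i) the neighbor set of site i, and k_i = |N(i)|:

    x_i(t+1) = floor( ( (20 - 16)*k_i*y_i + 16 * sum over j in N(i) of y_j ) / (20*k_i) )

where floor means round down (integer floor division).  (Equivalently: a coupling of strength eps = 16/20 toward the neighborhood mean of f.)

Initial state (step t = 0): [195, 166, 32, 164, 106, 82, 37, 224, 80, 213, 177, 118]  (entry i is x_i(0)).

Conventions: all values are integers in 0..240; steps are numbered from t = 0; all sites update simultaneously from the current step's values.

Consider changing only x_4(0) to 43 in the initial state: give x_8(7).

Answer: x_8(7) = 21
Key observation: This trace re-runs the system from the modified initial state.

Derivation:
t=0: [195, 166, 32, 164, 43, 82, 37, 224, 80, 213, 177, 118]
t=1: [139, 128, 138, 127, 142, 126, 140, 119, 125, 115, 132, 140]
t=2: [109, 135, 108, 135, 110, 134, 109, 132, 134, 130, 106, 109]
t=3: [119, 98, 119, 98, 119, 98, 119, 97, 98, 127, 118, 119]
t=4: [184, 176, 184, 176, 184, 176, 184, 176, 176, 187, 184, 184]
t=5: [151, 148, 151, 148, 151, 148, 151, 148, 148, 153, 151, 151]
t=6: [58, 57, 58, 57, 58, 57, 58, 57, 57, 58, 58, 58]
t=7: [21, 21, 21, 21, 21, 21, 21, 21, 21, 21, 21, 21]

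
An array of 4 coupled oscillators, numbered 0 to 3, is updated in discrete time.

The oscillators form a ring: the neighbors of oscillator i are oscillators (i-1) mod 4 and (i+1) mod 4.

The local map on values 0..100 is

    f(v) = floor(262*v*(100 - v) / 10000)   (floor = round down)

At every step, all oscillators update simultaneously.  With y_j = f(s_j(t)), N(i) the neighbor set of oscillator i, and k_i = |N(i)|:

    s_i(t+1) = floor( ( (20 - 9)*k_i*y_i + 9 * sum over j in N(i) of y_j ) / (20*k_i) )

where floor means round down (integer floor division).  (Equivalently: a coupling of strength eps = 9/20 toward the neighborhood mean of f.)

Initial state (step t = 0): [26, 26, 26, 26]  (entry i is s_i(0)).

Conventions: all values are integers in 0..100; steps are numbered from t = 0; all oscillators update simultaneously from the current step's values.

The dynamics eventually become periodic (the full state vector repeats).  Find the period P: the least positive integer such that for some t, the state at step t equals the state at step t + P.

Simulating step by step:
t=0: [26, 26, 26, 26]
t=1: [50, 50, 50, 50]
t=2: [65, 65, 65, 65]
t=3: [59, 59, 59, 59]
t=4: [63, 63, 63, 63]
t=5: [61, 61, 61, 61]
t=6: [62, 62, 62, 62]
t=7: [61, 61, 61, 61]

Answer: 2
Key observation: The state at step 5, [61, 61, 61, 61], reappears at step 7 — and no state repeats earlier — so the cycle the system enters has period 2.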